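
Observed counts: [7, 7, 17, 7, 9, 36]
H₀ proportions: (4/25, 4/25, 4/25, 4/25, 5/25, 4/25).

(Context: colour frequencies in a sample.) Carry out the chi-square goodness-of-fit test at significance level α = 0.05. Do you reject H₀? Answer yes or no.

reject H₀: yes

n = 83; E_i = n·p_i = [13.28, 13.28, 13.28, 13.28, 16.60, 13.28]
χ² = (7−13.28)²/13.28 + (7−13.28)²/13.28 + (17−13.28)²/13.28 + (7−13.28)²/13.28 + (9−16.60)²/16.60 + (36−13.28)²/13.28 = 52.3012
df = 5
p-value (upper-tail) = 0.00000
At α=0.05: p < α → reject H₀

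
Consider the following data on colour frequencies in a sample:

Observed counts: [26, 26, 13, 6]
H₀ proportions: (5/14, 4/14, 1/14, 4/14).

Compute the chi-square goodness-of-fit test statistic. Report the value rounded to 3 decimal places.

n = 71; E_i = n·p_i = [25.36, 20.29, 5.07, 20.29]
χ² = (26−25.36)²/25.36 + (26−20.29)²/20.29 + (13−5.07)²/5.07 + (6−20.29)²/20.29 = 24.0817
df = 3

test statistic = 24.082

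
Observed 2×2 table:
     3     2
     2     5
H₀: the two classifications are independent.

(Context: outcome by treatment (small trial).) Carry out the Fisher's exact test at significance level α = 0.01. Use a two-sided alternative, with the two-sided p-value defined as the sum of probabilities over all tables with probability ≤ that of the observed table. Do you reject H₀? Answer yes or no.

reject H₀: no

Margins: r₁=5, r₂=7, c₁=5, c₂=7, n=12
p_obs = C(5,3)·C(7,2)/C(12,5); sum pmf over tables with pmf ≤ p_obs
p-value (two-sided) = 0.55808
At α=0.01: p ≥ α → fail to reject H₀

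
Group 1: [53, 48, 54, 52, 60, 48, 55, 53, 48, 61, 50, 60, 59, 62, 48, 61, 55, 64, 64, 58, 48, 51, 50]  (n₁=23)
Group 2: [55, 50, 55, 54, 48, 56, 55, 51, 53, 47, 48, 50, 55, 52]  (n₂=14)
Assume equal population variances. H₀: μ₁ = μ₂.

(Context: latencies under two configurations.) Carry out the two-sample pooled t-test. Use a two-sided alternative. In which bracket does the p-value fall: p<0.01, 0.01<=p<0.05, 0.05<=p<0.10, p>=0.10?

p-value bracket: 0.05<=p<0.10

x̄₁=54.870, s₁=5.587, n₁=23
x̄₂=52.071, s₂=3.075, n₂=14
s_p² = [22·5.587² + 13·3.075²]/35 = 23.1296
SE = √(s_p²·(1/23+1/14)) = 1.6303
t = (54.870−52.071)/1.6303 = 1.7164
df = 35
p-value (two-sided) = 0.09493
→ bracket: 0.05<=p<0.10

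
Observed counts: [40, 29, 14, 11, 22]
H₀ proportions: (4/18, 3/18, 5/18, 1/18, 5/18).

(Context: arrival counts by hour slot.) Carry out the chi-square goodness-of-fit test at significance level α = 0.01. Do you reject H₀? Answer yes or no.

reject H₀: yes

n = 116; E_i = n·p_i = [25.78, 19.33, 32.22, 6.44, 32.22]
χ² = (40−25.78)²/25.78 + (29−19.33)²/19.33 + (14−32.22)²/32.22 + (11−6.44)²/6.44 + (22−32.22)²/32.22 = 29.4483
df = 4
p-value (upper-tail) = 0.00001
At α=0.01: p < α → reject H₀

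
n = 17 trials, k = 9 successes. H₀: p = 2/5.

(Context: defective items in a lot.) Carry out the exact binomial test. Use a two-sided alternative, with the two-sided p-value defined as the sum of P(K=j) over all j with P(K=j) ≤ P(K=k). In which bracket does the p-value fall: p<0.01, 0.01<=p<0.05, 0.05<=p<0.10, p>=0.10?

Exact binomial: n=17, k=9, p₀=2/5=0.4000
P(X=j) = C(n,j)·p₀^j·(1−p₀)^(n−j); p = Σ P(X=j) over j with P(X=j) ≤ P(X=9)
p-value (two-sided) = 0.32494
→ bracket: p>=0.10

p-value bracket: p>=0.10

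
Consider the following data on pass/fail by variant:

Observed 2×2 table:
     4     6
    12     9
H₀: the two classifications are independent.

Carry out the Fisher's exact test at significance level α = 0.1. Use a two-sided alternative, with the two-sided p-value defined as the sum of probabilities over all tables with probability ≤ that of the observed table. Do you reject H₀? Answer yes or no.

Margins: r₁=10, r₂=21, c₁=16, c₂=15, n=31
p_obs = C(10,4)·C(21,12)/C(31,16); sum pmf over tables with pmf ≤ p_obs
p-value (two-sided) = 0.45779
At α=0.1: p ≥ α → fail to reject H₀

reject H₀: no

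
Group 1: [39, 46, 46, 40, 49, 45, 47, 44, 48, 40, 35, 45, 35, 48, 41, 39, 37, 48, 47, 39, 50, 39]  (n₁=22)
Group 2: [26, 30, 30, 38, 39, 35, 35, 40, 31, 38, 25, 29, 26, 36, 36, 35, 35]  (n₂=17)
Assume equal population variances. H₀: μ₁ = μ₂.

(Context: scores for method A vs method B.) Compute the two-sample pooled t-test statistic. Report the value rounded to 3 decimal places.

x̄₁=43.045, s₁=4.726, n₁=22
x̄₂=33.176, s₂=4.799, n₂=17
s_p² = [21·4.726² + 16·4.799²]/37 = 22.6331
SE = √(s_p²·(1/22+1/17)) = 1.5363
t = (43.045−33.176)/1.5363 = 6.4240
df = 37

test statistic = 6.424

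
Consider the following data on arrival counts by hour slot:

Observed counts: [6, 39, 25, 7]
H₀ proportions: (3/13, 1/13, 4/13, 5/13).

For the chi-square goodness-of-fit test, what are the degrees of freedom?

degrees of freedom = 3

df = k − 1 = 4 − 1 = 3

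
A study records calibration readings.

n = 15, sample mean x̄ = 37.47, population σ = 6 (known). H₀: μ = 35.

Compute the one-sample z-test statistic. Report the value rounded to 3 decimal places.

SE = σ/√n = 6/√15 = 1.5492
z = (x̄−μ₀)/SE = (37.47−35)/1.5492 = 1.5944

test statistic = 1.594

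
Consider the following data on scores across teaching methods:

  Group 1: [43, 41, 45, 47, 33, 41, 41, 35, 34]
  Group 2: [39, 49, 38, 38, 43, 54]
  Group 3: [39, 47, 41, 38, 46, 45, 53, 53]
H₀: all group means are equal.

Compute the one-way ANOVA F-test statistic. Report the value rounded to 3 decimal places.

Group means [40.00, 43.50, 45.25], grand mean 42.739
SSB = Σnᵢ(x̄ᵢ−x̄)² = 121.435; SSW = ΣΣ(x−x̄ᵢ)² = 651.000
MSB = 121.435/2 = 60.7174; MSW = 651.000/20 = 32.5500
F = MSB/MSW = 1.8654
df = (2, 20)

test statistic = 1.865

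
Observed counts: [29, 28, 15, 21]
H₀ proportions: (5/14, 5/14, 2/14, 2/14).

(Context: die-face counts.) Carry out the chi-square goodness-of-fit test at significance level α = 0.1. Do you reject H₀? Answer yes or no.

reject H₀: no

n = 93; E_i = n·p_i = [33.21, 33.21, 13.29, 13.29]
χ² = (29−33.21)²/33.21 + (28−33.21)²/33.21 + (15−13.29)²/13.29 + (21−13.29)²/13.29 = 6.0538
df = 3
p-value (upper-tail) = 0.10902
At α=0.1: p ≥ α → fail to reject H₀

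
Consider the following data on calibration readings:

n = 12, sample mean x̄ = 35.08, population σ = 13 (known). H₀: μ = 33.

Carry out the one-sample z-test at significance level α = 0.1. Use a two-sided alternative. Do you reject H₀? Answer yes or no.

reject H₀: no

SE = σ/√n = 13/√12 = 3.7528
z = (x̄−μ₀)/SE = (35.08−33)/3.7528 = 0.5543
p-value (two-sided) = 0.57940
At α=0.1: p ≥ α → fail to reject H₀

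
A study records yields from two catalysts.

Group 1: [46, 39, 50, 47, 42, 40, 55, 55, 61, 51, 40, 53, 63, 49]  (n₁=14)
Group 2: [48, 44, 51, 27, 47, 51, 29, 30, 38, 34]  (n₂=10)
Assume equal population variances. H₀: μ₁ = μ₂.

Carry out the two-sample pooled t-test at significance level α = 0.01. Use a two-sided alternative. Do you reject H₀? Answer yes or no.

reject H₀: no

x̄₁=49.357, s₁=7.622, n₁=14
x̄₂=39.900, s₂=9.433, n₂=10
s_p² = [13·7.622² + 9·9.433²]/22 = 70.7325
SE = √(s_p²·(1/14+1/10)) = 3.4822
t = (49.357−39.900)/3.4822 = 2.7159
df = 22
p-value (two-sided) = 0.01262
At α=0.01: p ≥ α → fail to reject H₀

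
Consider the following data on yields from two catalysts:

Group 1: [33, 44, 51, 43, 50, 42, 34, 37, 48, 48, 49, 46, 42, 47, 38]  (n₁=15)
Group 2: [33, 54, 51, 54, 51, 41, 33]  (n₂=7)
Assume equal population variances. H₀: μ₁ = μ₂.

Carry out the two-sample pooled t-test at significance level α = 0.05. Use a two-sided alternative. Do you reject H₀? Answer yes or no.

reject H₀: no

x̄₁=43.467, s₁=5.768, n₁=15
x̄₂=45.286, s₂=9.464, n₂=7
s_p² = [14·5.768² + 6·9.464²]/20 = 50.1581
SE = √(s_p²·(1/15+1/7)) = 3.2418
t = (43.467−45.286)/3.2418 = -0.5611
df = 20
p-value (two-sided) = 0.58095
At α=0.05: p ≥ α → fail to reject H₀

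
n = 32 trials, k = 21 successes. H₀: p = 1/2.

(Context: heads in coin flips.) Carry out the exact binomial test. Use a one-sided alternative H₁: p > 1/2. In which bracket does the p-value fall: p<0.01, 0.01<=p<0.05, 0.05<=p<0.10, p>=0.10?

p-value bracket: 0.05<=p<0.10

Exact binomial: n=32, k=21, p₀=1/2=0.5000
P(X≥21) from Σ C(n,i)·p₀^i·(1−p₀)^(n−i)
p-value (one-sided, H₁ greater) = 0.05509
→ bracket: 0.05<=p<0.10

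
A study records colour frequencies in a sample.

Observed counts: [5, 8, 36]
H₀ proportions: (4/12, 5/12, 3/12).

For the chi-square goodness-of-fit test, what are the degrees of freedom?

df = k − 1 = 3 − 1 = 2

degrees of freedom = 2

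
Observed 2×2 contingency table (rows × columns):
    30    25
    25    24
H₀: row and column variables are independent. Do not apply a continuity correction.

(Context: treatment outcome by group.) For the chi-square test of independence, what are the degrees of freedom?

degrees of freedom = 1

df = (r−1)(c−1) = (2−1)·(2−1) = 1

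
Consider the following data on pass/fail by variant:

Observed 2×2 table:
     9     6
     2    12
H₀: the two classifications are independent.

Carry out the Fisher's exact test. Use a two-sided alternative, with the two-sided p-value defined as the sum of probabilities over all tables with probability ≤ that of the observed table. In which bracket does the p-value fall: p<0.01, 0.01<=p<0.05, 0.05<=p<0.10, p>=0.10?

p-value bracket: 0.01<=p<0.05

Margins: r₁=15, r₂=14, c₁=11, c₂=18, n=29
p_obs = C(15,9)·C(14,2)/C(29,11); sum pmf over tables with pmf ≤ p_obs
p-value (two-sided) = 0.02094
→ bracket: 0.01<=p<0.05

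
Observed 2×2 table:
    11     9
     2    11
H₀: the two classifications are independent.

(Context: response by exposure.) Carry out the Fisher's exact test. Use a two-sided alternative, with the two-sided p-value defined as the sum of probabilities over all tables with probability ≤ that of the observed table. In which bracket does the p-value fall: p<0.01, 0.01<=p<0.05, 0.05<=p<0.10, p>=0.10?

p-value bracket: 0.01<=p<0.05

Margins: r₁=20, r₂=13, c₁=13, c₂=20, n=33
p_obs = C(20,11)·C(13,2)/C(33,13); sum pmf over tables with pmf ≤ p_obs
p-value (two-sided) = 0.03249
→ bracket: 0.01<=p<0.05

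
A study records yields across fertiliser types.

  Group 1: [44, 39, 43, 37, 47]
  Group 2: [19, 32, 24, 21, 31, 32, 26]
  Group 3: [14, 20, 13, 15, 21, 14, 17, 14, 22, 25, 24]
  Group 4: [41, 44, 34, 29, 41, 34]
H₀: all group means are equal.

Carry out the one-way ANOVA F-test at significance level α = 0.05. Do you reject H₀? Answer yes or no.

reject H₀: yes

Group means [42.00, 26.43, 18.09, 37.17], grand mean 28.172
SSB = Σnᵢ(x̄ᵢ−x̄)² = 2580.681; SSW = ΣΣ(x−x̄ᵢ)² = 597.457
MSB = 2580.681/3 = 860.2271; MSW = 597.457/25 = 23.8983
F = MSB/MSW = 35.9954
df = (3, 25)
p-value (upper-tail) = 0.00000
At α=0.05: p < α → reject H₀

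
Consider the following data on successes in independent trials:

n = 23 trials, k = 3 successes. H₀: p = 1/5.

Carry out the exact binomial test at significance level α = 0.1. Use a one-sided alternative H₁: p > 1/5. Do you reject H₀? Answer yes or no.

reject H₀: no

Exact binomial: n=23, k=3, p₀=1/5=0.2000
P(X≥3) from Σ C(n,i)·p₀^i·(1−p₀)^(n−i)
p-value (one-sided, H₁ greater) = 0.86681
At α=0.1: p ≥ α → fail to reject H₀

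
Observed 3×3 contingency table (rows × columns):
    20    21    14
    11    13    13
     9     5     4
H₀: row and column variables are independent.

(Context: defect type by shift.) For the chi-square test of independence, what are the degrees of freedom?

df = (r−1)(c−1) = (3−1)·(3−1) = 4

degrees of freedom = 4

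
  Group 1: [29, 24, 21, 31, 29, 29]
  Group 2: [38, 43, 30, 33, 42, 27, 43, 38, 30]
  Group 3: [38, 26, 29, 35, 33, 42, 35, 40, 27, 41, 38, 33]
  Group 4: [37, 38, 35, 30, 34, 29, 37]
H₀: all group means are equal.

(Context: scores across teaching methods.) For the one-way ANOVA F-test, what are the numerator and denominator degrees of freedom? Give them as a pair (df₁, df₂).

k = 4 groups, N = 34 total
df = (k−1, N−k) = (4−1, 34−4) = (3, 30)

degrees of freedom = [3, 30]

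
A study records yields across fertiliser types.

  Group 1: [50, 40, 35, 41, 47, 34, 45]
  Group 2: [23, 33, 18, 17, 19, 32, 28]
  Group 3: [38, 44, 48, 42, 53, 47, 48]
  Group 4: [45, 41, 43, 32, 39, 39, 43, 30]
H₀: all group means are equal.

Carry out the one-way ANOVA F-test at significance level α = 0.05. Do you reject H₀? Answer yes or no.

reject H₀: yes

Group means [41.71, 24.29, 45.71, 39.00], grand mean 37.724
SSB = Σnᵢ(x̄ᵢ−x̄)² = 1835.507; SSW = ΣΣ(x−x̄ᵢ)² = 830.286
MSB = 1835.507/3 = 611.8358; MSW = 830.286/25 = 33.2114
F = MSB/MSW = 18.4224
df = (3, 25)
p-value (upper-tail) = 0.00000
At α=0.05: p < α → reject H₀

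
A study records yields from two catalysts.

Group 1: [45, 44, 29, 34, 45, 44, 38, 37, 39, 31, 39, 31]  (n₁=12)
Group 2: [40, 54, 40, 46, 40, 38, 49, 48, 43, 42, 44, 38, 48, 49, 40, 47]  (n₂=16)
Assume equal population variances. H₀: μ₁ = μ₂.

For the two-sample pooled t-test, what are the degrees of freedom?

degrees of freedom = 26

df = n₁ + n₂ − 2 = 12 + 16 − 2 = 26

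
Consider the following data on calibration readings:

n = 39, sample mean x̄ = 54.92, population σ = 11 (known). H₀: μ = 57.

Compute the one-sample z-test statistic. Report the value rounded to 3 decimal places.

test statistic = -1.181

SE = σ/√n = 11/√39 = 1.7614
z = (x̄−μ₀)/SE = (54.92−57)/1.7614 = -1.1809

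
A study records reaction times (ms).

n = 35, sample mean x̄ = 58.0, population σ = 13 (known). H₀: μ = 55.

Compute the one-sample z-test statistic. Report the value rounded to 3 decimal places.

test statistic = 1.365

SE = σ/√n = 13/√35 = 2.1974
z = (x̄−μ₀)/SE = (58.0−55)/2.1974 = 1.3652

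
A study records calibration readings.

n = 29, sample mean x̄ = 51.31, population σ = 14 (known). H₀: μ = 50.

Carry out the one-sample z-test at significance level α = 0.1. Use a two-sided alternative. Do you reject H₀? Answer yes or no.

SE = σ/√n = 14/√29 = 2.5997
z = (x̄−μ₀)/SE = (51.31−50)/2.5997 = 0.5039
p-value (two-sided) = 0.61433
At α=0.1: p ≥ α → fail to reject H₀

reject H₀: no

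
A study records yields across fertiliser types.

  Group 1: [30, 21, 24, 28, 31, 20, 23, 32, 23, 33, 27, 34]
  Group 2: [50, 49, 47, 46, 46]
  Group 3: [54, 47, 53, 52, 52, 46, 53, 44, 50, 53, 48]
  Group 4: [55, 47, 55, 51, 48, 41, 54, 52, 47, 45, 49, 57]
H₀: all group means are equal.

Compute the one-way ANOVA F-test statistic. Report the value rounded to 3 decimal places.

Group means [27.17, 47.60, 50.18, 50.08], grand mean 42.925
SSB = Σnᵢ(x̄ᵢ−x̄)² = 4283.355; SSW = ΣΣ(x−x̄ᵢ)² = 639.420
MSB = 4283.355/3 = 1427.7851; MSW = 639.420/36 = 17.7617
F = MSB/MSW = 80.3858
df = (3, 36)

test statistic = 80.386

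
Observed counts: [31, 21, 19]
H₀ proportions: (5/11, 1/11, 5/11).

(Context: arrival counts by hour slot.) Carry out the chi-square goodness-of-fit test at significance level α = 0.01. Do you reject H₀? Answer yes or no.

reject H₀: yes

n = 71; E_i = n·p_i = [32.27, 6.45, 32.27]
χ² = (31−32.27)²/32.27 + (21−6.45)²/6.45 + (19−32.27)²/32.27 = 38.2873
df = 2
p-value (upper-tail) = 0.00000
At α=0.01: p < α → reject H₀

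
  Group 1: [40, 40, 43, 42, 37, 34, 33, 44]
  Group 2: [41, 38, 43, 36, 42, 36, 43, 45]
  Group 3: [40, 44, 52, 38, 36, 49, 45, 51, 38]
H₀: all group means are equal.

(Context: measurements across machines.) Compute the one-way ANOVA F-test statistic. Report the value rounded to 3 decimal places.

test statistic = 2.095

Group means [39.12, 40.50, 43.67], grand mean 41.200
SSB = Σnᵢ(x̄ᵢ−x̄)² = 93.125; SSW = ΣΣ(x−x̄ᵢ)² = 488.875
MSB = 93.125/2 = 46.5625; MSW = 488.875/22 = 22.2216
F = MSB/MSW = 2.0954
df = (2, 22)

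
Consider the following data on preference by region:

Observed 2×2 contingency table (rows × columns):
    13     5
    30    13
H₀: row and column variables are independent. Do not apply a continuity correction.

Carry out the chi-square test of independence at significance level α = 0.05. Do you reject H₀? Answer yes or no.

reject H₀: no

Row totals [18, 43], col totals [43, 18], n=61
χ² = (13−12.69)²/12.69 + (5−5.31)²/5.31 + (30−30.31)²/30.31 + (13−12.69)²/12.69 = 0.0368
df = 1
p-value (upper-tail) = 0.84796
At α=0.05: p ≥ α → fail to reject H₀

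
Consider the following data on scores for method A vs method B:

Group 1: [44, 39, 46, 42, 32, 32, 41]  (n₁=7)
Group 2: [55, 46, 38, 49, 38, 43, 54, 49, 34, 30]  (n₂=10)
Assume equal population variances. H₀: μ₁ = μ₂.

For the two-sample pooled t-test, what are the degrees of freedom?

df = n₁ + n₂ − 2 = 7 + 10 − 2 = 15

degrees of freedom = 15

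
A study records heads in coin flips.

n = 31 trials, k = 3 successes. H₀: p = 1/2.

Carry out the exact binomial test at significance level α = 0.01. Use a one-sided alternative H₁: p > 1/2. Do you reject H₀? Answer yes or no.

reject H₀: no

Exact binomial: n=31, k=3, p₀=1/2=0.5000
P(X≥3) from Σ C(n,i)·p₀^i·(1−p₀)^(n−i)
p-value (one-sided, H₁ greater) = 1.00000
At α=0.01: p ≥ α → fail to reject H₀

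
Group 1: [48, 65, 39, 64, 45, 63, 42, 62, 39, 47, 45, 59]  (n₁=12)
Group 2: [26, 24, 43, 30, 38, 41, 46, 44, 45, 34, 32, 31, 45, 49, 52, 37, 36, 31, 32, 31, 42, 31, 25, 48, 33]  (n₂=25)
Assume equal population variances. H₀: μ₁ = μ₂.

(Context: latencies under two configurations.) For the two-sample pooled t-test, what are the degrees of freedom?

degrees of freedom = 35

df = n₁ + n₂ − 2 = 12 + 25 − 2 = 35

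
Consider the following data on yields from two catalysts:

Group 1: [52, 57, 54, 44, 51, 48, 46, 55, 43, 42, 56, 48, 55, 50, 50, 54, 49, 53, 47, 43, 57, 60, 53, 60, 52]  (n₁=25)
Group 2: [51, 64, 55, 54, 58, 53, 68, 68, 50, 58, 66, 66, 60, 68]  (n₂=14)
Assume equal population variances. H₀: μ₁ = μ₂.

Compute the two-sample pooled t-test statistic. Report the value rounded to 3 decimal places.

test statistic = -4.574

x̄₁=51.160, s₁=5.169, n₁=25
x̄₂=59.929, s₂=6.673, n₂=14
s_p² = [24·5.169² + 13·6.673²]/37 = 32.9808
SE = √(s_p²·(1/25+1/14)) = 1.9170
t = (51.160−59.929)/1.9170 = -4.5740
df = 37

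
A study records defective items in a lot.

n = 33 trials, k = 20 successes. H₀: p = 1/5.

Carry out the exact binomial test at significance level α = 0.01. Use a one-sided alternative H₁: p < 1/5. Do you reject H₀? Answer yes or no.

reject H₀: no

Exact binomial: n=33, k=20, p₀=1/5=0.2000
P(X≤20) from Σ C(n,i)·p₀^i·(1−p₀)^(n−i)
p-value (one-sided, H₁ less) = 1.00000
At α=0.01: p ≥ α → fail to reject H₀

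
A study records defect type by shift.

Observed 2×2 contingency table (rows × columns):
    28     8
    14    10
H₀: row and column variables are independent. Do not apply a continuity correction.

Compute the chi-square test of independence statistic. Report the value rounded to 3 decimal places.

Row totals [36, 24], col totals [42, 18], n=60
χ² = (28−25.20)²/25.20 + (8−10.80)²/10.80 + (14−16.80)²/16.80 + (10−7.20)²/7.20 = 2.5926
df = 1

test statistic = 2.593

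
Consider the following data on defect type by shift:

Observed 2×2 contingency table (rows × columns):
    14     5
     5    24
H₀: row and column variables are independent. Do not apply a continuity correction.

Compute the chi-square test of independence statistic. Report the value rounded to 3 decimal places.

test statistic = 15.292

Row totals [19, 29], col totals [19, 29], n=48
χ² = (14−7.52)²/7.52 + (5−11.48)²/11.48 + (5−11.48)²/11.48 + (24−17.52)²/17.52 = 15.2918
df = 1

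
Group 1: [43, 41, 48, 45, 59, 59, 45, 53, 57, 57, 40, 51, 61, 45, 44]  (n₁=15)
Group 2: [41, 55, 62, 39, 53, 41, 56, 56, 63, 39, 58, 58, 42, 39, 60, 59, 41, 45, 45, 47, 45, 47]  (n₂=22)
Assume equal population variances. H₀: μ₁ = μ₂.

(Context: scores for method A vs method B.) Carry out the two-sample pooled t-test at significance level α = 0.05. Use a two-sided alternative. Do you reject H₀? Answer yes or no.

reject H₀: no

x̄₁=49.867, s₁=7.249, n₁=15
x̄₂=49.591, s₂=8.416, n₂=22
s_p² = [14·7.249² + 21·8.416²]/35 = 63.5158
SE = √(s_p²·(1/15+1/22)) = 2.6686
t = (49.867−49.591)/2.6686 = 0.1033
df = 35
p-value (two-sided) = 0.91829
At α=0.05: p ≥ α → fail to reject H₀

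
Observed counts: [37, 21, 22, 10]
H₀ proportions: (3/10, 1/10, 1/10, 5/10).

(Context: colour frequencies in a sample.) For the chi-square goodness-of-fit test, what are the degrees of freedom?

degrees of freedom = 3

df = k − 1 = 4 − 1 = 3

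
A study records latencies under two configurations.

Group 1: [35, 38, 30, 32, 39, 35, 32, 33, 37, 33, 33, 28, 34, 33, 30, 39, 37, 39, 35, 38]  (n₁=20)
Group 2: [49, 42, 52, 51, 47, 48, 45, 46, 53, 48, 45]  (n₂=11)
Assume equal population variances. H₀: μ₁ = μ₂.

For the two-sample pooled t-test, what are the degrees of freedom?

df = n₁ + n₂ − 2 = 20 + 11 − 2 = 29

degrees of freedom = 29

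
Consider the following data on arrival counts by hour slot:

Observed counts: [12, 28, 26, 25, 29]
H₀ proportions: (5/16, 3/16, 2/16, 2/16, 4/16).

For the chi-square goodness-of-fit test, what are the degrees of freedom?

degrees of freedom = 4

df = k − 1 = 5 − 1 = 4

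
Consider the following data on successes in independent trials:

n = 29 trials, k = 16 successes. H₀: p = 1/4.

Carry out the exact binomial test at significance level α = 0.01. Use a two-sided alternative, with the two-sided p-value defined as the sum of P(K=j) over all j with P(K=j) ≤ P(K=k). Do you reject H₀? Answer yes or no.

Exact binomial: n=29, k=16, p₀=1/4=0.2500
P(X=j) = C(n,j)·p₀^j·(1−p₀)^(n−j); p = Σ P(X=j) over j with P(X=j) ≤ P(X=16)
p-value (two-sided) = 0.00074
At α=0.01: p < α → reject H₀

reject H₀: yes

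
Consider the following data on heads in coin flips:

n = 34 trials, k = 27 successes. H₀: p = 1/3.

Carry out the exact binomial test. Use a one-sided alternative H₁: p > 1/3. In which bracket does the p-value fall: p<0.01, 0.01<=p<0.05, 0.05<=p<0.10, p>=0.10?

p-value bracket: p<0.01

Exact binomial: n=34, k=27, p₀=1/3=0.3333
P(X≥27) from Σ C(n,i)·p₀^i·(1−p₀)^(n−i)
p-value (one-sided, H₁ greater) = 0.00000
→ bracket: p<0.01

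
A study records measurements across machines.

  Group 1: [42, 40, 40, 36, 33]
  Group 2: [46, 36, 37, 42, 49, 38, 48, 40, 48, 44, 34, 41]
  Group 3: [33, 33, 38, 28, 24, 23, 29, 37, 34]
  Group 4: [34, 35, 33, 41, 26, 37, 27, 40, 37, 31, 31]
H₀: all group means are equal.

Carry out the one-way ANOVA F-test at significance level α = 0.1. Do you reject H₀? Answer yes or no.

reject H₀: yes

Group means [38.20, 41.92, 31.00, 33.82], grand mean 36.351
SSB = Σnᵢ(x̄ᵢ−x̄)² = 717.079; SSW = ΣΣ(x−x̄ᵢ)² = 803.353
MSB = 717.079/3 = 239.0265; MSW = 803.353/33 = 24.3440
F = MSB/MSW = 9.8187
df = (3, 33)
p-value (upper-tail) = 0.00009
At α=0.1: p < α → reject H₀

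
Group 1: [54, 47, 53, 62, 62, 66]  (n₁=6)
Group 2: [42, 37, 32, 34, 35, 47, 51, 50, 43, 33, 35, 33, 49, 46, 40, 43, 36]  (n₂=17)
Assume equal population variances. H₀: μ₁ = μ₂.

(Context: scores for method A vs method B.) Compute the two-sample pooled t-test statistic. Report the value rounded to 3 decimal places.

x̄₁=57.333, s₁=7.146, n₁=6
x̄₂=40.353, s₂=6.519, n₂=17
s_p² = [5·7.146² + 16·6.519²]/21 = 44.5341
SE = √(s_p²·(1/6+1/17)) = 3.1689
t = (57.333−40.353)/3.1689 = 5.3584
df = 21

test statistic = 5.358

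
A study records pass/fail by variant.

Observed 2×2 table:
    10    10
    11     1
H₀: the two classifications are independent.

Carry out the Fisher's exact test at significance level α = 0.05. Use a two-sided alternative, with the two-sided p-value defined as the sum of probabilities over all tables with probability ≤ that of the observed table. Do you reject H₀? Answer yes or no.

reject H₀: yes

Margins: r₁=20, r₂=12, c₁=21, c₂=11, n=32
p_obs = C(20,10)·C(12,11)/C(32,21); sum pmf over tables with pmf ≤ p_obs
p-value (two-sided) = 0.02319
At α=0.05: p < α → reject H₀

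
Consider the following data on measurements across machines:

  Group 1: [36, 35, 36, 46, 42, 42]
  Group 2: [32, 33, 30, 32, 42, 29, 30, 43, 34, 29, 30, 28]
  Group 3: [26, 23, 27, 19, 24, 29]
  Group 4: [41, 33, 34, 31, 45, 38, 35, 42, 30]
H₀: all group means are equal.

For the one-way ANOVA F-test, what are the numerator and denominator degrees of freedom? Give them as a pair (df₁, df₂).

k = 4 groups, N = 33 total
df = (k−1, N−k) = (4−1, 33−4) = (3, 29)

degrees of freedom = [3, 29]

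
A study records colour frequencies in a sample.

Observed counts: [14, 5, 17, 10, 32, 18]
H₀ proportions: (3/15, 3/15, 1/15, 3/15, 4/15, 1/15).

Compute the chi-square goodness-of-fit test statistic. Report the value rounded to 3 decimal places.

test statistic = 56.500

n = 96; E_i = n·p_i = [19.20, 19.20, 6.40, 19.20, 25.60, 6.40]
χ² = (14−19.20)²/19.20 + (5−19.20)²/19.20 + (17−6.40)²/6.40 + (10−19.20)²/19.20 + (32−25.60)²/25.60 + (18−6.40)²/6.40 = 56.5000
df = 5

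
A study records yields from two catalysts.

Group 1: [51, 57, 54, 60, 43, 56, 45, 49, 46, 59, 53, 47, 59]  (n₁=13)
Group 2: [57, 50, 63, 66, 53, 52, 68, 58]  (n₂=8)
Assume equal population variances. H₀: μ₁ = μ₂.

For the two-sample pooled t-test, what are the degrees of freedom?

degrees of freedom = 19

df = n₁ + n₂ − 2 = 13 + 8 − 2 = 19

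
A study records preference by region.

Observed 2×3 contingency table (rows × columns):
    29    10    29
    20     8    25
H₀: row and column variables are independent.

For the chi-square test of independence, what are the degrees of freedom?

degrees of freedom = 2

df = (r−1)(c−1) = (2−1)·(3−1) = 2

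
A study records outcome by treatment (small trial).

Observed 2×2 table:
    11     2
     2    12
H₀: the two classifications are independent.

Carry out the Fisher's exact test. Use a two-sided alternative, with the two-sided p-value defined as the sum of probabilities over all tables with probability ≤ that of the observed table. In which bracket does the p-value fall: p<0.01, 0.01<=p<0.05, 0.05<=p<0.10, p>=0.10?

p-value bracket: p<0.01

Margins: r₁=13, r₂=14, c₁=13, c₂=14, n=27
p_obs = C(13,11)·C(14,2)/C(27,13); sum pmf over tables with pmf ≤ p_obs
p-value (two-sided) = 0.00042
→ bracket: p<0.01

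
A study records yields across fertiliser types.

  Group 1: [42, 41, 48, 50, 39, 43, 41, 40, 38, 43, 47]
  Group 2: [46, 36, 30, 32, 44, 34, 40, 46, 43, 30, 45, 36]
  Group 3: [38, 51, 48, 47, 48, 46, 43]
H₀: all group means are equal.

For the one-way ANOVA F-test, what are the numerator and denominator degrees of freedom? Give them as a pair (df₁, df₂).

degrees of freedom = [2, 27]

k = 3 groups, N = 30 total
df = (k−1, N−k) = (3−1, 30−3) = (2, 27)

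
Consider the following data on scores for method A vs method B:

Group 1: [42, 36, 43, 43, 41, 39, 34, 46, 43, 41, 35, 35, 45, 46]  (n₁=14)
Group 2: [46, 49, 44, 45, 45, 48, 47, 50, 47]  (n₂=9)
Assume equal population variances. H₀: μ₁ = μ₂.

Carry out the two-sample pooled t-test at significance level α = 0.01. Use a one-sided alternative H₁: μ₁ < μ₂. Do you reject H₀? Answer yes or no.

reject H₀: yes

x̄₁=40.643, s₁=4.181, n₁=14
x̄₂=46.778, s₂=1.986, n₂=9
s_p² = [13·4.181² + 8·1.986²]/21 = 12.3224
SE = √(s_p²·(1/14+1/9)) = 1.4998
t = (40.643−46.778)/1.4998 = -4.0906
df = 21
p-value (one-sided, H₁ less) = 0.00026
At α=0.01: p < α → reject H₀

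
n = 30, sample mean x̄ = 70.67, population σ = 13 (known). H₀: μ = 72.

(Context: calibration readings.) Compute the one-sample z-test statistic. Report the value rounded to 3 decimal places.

SE = σ/√n = 13/√30 = 2.3735
z = (x̄−μ₀)/SE = (70.67−72)/2.3735 = -0.5604

test statistic = -0.560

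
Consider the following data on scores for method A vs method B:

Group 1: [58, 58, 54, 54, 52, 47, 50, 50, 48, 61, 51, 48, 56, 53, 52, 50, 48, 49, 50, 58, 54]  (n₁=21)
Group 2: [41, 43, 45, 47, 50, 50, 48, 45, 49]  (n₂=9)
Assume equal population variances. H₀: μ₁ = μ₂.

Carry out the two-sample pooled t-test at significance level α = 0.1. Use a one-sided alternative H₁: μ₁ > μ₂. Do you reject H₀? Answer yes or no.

reject H₀: yes

x̄₁=52.429, s₁=3.957, n₁=21
x̄₂=46.444, s₂=3.167, n₂=9
s_p² = [20·3.957² + 8·3.167²]/28 = 14.0488
SE = √(s_p²·(1/21+1/9)) = 1.4933
t = (52.429−46.444)/1.4933 = 4.0073
df = 28
p-value (one-sided, H₁ greater) = 0.00021
At α=0.1: p < α → reject H₀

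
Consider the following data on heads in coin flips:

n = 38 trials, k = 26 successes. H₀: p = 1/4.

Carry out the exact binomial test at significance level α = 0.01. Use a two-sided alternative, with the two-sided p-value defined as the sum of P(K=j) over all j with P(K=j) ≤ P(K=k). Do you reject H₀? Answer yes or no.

Exact binomial: n=38, k=26, p₀=1/4=0.2500
P(X=j) = C(n,j)·p₀^j·(1−p₀)^(n−j); p = Σ P(X=j) over j with P(X=j) ≤ P(X=26)
p-value (two-sided) = 0.00000
At α=0.01: p < α → reject H₀

reject H₀: yes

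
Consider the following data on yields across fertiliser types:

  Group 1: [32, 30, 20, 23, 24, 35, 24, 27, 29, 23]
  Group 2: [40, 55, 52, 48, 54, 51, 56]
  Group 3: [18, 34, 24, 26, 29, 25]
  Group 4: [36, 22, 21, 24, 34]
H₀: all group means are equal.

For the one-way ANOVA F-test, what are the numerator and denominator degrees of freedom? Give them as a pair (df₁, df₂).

k = 4 groups, N = 28 total
df = (k−1, N−k) = (4−1, 28−4) = (3, 24)

degrees of freedom = [3, 24]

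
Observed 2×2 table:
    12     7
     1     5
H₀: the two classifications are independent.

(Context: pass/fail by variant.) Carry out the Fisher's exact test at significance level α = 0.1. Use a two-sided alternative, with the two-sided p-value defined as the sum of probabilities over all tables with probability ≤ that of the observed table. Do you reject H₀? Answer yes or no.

Margins: r₁=19, r₂=6, c₁=13, c₂=12, n=25
p_obs = C(19,12)·C(6,1)/C(25,13); sum pmf over tables with pmf ≤ p_obs
p-value (two-sided) = 0.07304
At α=0.1: p < α → reject H₀

reject H₀: yes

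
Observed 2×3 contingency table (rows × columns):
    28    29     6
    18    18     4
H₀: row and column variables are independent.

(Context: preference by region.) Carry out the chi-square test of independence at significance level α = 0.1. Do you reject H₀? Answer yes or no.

reject H₀: no

Row totals [63, 40], col totals [46, 47, 10], n=103
χ² = (28−28.14)²/28.14 + (29−28.75)²/28.75 + (6−6.12)²/6.12 + (18−17.86)²/17.86 + (18−18.25)²/18.25 + (4−3.88)²/3.88 = 0.0131
df = 2
p-value (upper-tail) = 0.99347
At α=0.1: p ≥ α → fail to reject H₀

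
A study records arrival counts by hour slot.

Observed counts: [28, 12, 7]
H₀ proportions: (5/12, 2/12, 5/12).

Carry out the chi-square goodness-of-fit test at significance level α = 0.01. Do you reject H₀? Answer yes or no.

reject H₀: yes

n = 47; E_i = n·p_i = [19.58, 7.83, 19.58]
χ² = (28−19.58)²/19.58 + (12−7.83)²/7.83 + (7−19.58)²/19.58 = 13.9191
df = 2
p-value (upper-tail) = 0.00095
At α=0.01: p < α → reject H₀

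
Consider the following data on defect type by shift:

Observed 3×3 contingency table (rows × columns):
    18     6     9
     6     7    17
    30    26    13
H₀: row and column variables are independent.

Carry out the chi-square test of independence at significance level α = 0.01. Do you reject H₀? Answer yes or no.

reject H₀: yes

Row totals [33, 30, 69], col totals [54, 39, 39], n=132
χ² = (18−13.50)²/13.50 + (6−9.75)²/9.75 + (9−9.75)²/9.75 + (6−12.27)²/12.27 + (7−8.86)²/8.86 + (17−8.86)²/8.86 + (30−28.23)²/28.23 + (26−20.39)²/20.39 + (13−20.39)²/20.39 = 18.4000
df = 4
p-value (upper-tail) = 0.00103
At α=0.01: p < α → reject H₀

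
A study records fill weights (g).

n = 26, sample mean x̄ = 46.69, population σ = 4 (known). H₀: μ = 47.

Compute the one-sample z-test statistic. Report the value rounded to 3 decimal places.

SE = σ/√n = 4/√26 = 0.7845
z = (x̄−μ₀)/SE = (46.69−47)/0.7845 = -0.3952

test statistic = -0.395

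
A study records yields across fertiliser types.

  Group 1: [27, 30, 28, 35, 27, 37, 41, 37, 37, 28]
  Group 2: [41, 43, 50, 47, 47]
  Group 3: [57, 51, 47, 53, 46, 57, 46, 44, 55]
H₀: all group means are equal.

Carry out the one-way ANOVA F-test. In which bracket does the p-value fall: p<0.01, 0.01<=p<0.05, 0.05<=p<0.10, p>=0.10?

Group means [32.70, 45.60, 50.67], grand mean 42.125
SSB = Σnᵢ(x̄ᵢ−x̄)² = 1605.325; SSW = ΣΣ(x−x̄ᵢ)² = 503.300
MSB = 1605.325/2 = 802.6625; MSW = 503.300/21 = 23.9667
F = MSB/MSW = 33.4908
df = (2, 21)
p-value (upper-tail) = 0.00000
→ bracket: p<0.01

p-value bracket: p<0.01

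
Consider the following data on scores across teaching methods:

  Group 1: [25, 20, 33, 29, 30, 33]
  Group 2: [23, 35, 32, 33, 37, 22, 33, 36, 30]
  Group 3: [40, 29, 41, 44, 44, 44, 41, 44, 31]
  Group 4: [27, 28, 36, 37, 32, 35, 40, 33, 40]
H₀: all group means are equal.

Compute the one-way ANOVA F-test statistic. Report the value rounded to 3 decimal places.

test statistic = 6.777

Group means [28.33, 31.22, 39.78, 34.22], grand mean 33.848
SSB = Σnᵢ(x̄ᵢ−x̄)² = 562.242; SSW = ΣΣ(x−x̄ᵢ)² = 802.000
MSB = 562.242/3 = 187.4141; MSW = 802.000/29 = 27.6552
F = MSB/MSW = 6.7768
df = (3, 29)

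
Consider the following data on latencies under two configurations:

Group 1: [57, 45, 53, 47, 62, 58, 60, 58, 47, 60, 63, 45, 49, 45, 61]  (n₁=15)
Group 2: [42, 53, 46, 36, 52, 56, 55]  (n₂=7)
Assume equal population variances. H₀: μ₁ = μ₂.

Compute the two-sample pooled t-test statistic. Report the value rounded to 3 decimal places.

x̄₁=54.000, s₁=6.939, n₁=15
x̄₂=48.571, s₂=7.480, n₂=7
s_p² = [14·6.939² + 6·7.480²]/20 = 50.4857
SE = √(s_p²·(1/15+1/7)) = 3.2524
t = (54.000−48.571)/3.2524 = 1.6691
df = 20

test statistic = 1.669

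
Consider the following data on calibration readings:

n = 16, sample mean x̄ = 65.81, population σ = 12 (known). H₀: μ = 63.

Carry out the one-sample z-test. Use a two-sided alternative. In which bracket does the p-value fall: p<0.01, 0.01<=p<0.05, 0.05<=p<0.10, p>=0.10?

SE = σ/√n = 12/√16 = 3.0000
z = (x̄−μ₀)/SE = (65.81−63)/3.0000 = 0.9367
p-value (two-sided) = 0.34893
→ bracket: p>=0.10

p-value bracket: p>=0.10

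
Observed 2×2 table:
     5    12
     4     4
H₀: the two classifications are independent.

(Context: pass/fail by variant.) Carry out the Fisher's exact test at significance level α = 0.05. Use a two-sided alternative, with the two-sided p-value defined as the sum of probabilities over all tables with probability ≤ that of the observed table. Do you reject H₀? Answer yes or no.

Margins: r₁=17, r₂=8, c₁=9, c₂=16, n=25
p_obs = C(17,5)·C(8,4)/C(25,9); sum pmf over tables with pmf ≤ p_obs
p-value (two-sided) = 0.39422
At α=0.05: p ≥ α → fail to reject H₀

reject H₀: no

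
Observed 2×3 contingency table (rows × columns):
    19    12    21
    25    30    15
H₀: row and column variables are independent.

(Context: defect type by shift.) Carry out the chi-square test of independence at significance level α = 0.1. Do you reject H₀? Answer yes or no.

Row totals [52, 70], col totals [44, 42, 36], n=122
χ² = (19−18.75)²/18.75 + (12−17.90)²/17.90 + (21−15.34)²/15.34 + (25−25.25)²/25.25 + (30−24.10)²/24.10 + (15−20.66)²/20.66 = 7.0298
df = 2
p-value (upper-tail) = 0.02975
At α=0.1: p < α → reject H₀

reject H₀: yes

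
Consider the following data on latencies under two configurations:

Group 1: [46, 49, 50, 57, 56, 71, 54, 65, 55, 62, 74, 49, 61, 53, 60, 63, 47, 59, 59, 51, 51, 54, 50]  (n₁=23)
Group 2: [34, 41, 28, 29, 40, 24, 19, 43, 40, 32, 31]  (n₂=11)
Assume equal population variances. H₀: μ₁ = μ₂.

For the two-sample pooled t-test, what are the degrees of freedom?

df = n₁ + n₂ − 2 = 23 + 11 − 2 = 32

degrees of freedom = 32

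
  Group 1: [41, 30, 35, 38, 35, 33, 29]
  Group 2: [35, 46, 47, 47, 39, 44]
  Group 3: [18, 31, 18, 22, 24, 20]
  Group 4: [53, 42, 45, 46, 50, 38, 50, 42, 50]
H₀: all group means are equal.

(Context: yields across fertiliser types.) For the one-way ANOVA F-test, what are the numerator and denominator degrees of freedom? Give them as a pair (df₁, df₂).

degrees of freedom = [3, 24]

k = 4 groups, N = 28 total
df = (k−1, N−k) = (4−1, 28−4) = (3, 24)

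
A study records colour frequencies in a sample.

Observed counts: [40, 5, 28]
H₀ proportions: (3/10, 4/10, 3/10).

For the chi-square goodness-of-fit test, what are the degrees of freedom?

degrees of freedom = 2

df = k − 1 = 3 − 1 = 2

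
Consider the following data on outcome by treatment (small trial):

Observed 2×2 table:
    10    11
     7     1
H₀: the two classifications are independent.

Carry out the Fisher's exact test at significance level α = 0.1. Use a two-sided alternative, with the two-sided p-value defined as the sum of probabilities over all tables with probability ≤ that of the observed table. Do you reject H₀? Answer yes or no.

reject H₀: yes

Margins: r₁=21, r₂=8, c₁=17, c₂=12, n=29
p_obs = C(21,10)·C(8,7)/C(29,17); sum pmf over tables with pmf ≤ p_obs
p-value (two-sided) = 0.09257
At α=0.1: p < α → reject H₀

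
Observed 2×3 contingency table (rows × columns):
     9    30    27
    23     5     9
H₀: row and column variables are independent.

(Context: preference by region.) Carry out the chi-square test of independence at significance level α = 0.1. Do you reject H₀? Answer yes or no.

reject H₀: yes

Row totals [66, 37], col totals [32, 35, 36], n=103
χ² = (9−20.50)²/20.50 + (30−22.43)²/22.43 + (27−23.07)²/23.07 + (23−11.50)²/11.50 + (5−12.57)²/12.57 + (9−12.93)²/12.93 = 26.9538
df = 2
p-value (upper-tail) = 0.00000
At α=0.1: p < α → reject H₀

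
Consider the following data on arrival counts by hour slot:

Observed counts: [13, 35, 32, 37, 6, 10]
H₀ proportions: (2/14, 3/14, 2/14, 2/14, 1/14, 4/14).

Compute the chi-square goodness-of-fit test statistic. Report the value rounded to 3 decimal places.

test statistic = 51.246

n = 133; E_i = n·p_i = [19.00, 28.50, 19.00, 19.00, 9.50, 38.00]
χ² = (13−19.00)²/19.00 + (35−28.50)²/28.50 + (32−19.00)²/19.00 + (37−19.00)²/19.00 + (6−9.50)²/9.50 + (10−38.00)²/38.00 = 51.2456
df = 5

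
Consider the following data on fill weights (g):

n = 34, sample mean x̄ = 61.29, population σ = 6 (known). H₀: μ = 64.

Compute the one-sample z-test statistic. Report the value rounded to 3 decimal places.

test statistic = -2.634

SE = σ/√n = 6/√34 = 1.0290
z = (x̄−μ₀)/SE = (61.29−64)/1.0290 = -2.6336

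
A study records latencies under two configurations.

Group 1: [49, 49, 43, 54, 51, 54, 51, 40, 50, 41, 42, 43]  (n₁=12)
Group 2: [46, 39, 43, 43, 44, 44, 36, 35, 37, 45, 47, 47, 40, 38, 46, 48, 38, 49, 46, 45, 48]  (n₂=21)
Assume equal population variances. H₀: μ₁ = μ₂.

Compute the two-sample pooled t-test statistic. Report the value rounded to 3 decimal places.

test statistic = 2.503

x̄₁=47.250, s₁=5.119, n₁=12
x̄₂=43.048, s₂=4.353, n₂=21
s_p² = [11·5.119² + 20·4.353²]/31 = 21.5227
SE = √(s_p²·(1/12+1/21)) = 1.6788
t = (47.250−43.048)/1.6788 = 2.5032
df = 31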